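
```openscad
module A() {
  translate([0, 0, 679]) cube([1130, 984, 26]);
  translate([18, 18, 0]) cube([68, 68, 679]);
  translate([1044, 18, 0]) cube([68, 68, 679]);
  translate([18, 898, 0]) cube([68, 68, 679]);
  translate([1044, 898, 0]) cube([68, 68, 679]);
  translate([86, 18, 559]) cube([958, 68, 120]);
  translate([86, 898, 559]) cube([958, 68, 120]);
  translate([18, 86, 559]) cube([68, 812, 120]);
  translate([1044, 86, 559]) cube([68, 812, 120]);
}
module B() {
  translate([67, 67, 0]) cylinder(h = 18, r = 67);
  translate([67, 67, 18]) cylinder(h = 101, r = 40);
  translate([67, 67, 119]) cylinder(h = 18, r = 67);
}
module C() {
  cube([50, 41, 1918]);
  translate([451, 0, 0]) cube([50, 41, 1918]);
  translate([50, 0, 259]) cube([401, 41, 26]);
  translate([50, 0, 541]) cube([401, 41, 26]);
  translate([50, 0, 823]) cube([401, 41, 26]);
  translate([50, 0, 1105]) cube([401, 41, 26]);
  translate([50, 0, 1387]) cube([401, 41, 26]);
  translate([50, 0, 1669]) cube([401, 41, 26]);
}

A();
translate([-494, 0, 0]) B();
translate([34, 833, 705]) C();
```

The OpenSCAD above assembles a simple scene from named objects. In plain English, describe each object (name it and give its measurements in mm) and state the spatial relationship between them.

A is a table: top 1130 mm (x) × 984 mm (y), 26 mm thick, upper face at z = 705 mm, on four 68×68 mm square legs, each inset 18 mm from the nearest pair of top edges, running from z = 0 to the bottom of the top. Four apron rails, 68 mm thick and 120 mm tall, run between adjacent legs with their top edges flush with the underside of the top and their outer faces flush with the legs' outer faces.

B is a spool: two coaxial disc flanges of radius 67 mm and thickness 18 mm, joined by a core cylinder of radius 40 mm and height 101 mm. The lower flange rests on z = 0 and the three cylinders share a vertical axis.

C is a wooden ladder with two side rails of 50×41 mm section and 1918 mm height, set 501 mm apart overall. Between them run 6 rectangular rungs (41 mm deep, 26 mm thick), front faces flush with the rails' −y face. The bottom of the first rung is 259 mm above the floor and each subsequent rung is 282 mm higher than the one below.

The spool is on the floor beside the table on its −x side. The ladder is on top of the table.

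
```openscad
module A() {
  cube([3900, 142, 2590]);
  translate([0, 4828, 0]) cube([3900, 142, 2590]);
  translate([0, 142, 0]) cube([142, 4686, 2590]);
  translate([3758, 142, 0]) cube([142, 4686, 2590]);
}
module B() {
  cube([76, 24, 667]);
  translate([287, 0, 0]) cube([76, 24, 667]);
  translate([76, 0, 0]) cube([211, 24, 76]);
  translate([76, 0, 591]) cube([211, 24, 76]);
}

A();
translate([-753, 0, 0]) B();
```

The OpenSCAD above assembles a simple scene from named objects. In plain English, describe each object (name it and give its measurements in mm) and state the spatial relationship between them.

A is a box-shaped house frame (walls only): outside footprint 3900×4970 mm, wall height 2590 mm, wall thickness 142 mm. The two y-facing walls run the full x-width; the two x-facing walls fit between the inner faces of the y-facing walls.

B is a rectangular picture frame lying in the x–z plane (depth along y). The opening is 211 mm wide (x) by 515 mm tall (z), surrounded by a border 76 mm wide on all four sides. The frame is 24 mm deep and is made of two full-height vertical stiles with two horizontal rails fitted between them.

The picture frame is on the floor beside the house frame on its −x side.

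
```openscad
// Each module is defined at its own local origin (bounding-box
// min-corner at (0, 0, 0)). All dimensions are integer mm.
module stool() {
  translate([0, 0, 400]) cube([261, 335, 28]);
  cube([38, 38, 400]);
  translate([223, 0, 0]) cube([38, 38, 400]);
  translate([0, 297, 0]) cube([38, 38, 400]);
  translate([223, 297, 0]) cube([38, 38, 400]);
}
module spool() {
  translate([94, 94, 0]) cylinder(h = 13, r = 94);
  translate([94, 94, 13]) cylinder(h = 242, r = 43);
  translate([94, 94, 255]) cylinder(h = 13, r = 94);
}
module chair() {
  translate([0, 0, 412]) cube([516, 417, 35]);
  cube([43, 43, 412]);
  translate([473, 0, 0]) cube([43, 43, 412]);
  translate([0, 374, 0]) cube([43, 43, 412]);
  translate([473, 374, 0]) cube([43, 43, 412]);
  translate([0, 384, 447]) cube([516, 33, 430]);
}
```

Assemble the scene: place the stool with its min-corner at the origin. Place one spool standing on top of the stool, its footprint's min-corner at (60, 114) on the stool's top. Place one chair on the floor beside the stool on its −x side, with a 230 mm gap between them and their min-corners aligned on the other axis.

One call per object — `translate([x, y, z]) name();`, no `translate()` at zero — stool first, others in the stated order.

stool();
translate([60, 114, 428]) spool();
translate([-746, 0, 0]) chair();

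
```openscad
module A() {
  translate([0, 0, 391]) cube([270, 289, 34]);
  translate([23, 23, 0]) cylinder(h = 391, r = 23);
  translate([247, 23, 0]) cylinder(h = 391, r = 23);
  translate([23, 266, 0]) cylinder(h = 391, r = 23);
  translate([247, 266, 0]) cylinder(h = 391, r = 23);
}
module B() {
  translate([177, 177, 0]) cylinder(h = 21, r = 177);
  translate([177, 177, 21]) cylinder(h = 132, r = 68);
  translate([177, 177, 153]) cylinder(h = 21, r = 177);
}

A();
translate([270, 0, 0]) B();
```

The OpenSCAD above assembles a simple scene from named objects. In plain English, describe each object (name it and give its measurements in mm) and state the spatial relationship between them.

A is a four-legged stool. The seat is a 270×289×34 mm slab whose top surface is at z = 425 mm; four round legs, each 46 mm in diameter, run from the floor (z = 0) to the underside of the seat, each leg's axis is inset half a diameter from the nearest pair of seat edges (so the leg's bounding box is flush with the corner).

B is a spool: two coaxial disc flanges of radius 177 mm and thickness 21 mm, joined by a core cylinder of radius 68 mm and height 132 mm. The lower flange rests on z = 0 and the three cylinders share a vertical axis.

The spool is against the stool's +x side, with their −y faces flush.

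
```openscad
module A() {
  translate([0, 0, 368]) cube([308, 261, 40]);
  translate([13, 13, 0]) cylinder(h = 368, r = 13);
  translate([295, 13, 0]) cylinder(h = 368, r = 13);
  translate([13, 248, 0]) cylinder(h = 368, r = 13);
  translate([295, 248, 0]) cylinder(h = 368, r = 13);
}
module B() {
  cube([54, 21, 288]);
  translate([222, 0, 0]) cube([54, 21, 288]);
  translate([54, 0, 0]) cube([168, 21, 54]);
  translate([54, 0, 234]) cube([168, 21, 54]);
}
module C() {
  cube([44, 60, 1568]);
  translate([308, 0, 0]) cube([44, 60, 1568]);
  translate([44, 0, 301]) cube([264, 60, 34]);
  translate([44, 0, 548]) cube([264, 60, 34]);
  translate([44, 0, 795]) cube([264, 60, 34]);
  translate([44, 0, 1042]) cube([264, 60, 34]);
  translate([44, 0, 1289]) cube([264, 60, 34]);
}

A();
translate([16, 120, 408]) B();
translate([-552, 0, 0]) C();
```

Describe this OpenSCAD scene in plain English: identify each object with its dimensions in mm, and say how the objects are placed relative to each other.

A is a simple wooden stool: a rectangular seat 308 mm (x) by 261 mm (y), 40 mm thick, top face at z = 408 mm, on four round legs, each 26 mm in diameter. The legs rest on z = 0, each leg's axis is inset half a diameter from the nearest pair of seat edges (so the leg's bounding box is flush with the corner).

B is a rectangular picture frame lying in the x–z plane (depth along y). The opening is 168 mm wide (x) by 180 mm tall (z), surrounded by a border 54 mm wide on all four sides. The frame is 21 mm deep and is made of two full-height vertical stiles with two horizontal rails fitted between them.

C is a straight ladder. Two 44×60 mm vertical rails, 1568 mm tall, stand 352 mm apart (outside-to-outside) with their front faces coplanar on the −y side. 5 rungs, each 60 mm deep and 34 mm tall, span between the inner faces of the rails, front faces flush with the rails. The lowest rung's underside is at z = 301 mm and rungs are spaced 247 mm apart (underside to underside).

The picture frame is on top of the stool, centred. The ladder is on the floor beside the stool on its −x side.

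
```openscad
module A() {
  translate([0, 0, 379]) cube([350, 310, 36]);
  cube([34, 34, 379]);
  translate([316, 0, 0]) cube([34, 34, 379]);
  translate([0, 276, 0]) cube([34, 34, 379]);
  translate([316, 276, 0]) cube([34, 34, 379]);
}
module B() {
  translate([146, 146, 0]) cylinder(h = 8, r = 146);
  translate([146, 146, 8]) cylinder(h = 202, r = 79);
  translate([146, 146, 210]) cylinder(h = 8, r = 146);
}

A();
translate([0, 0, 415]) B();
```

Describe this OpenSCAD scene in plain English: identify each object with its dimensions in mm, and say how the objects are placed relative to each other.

A is a four-legged stool. The seat is 350×310 mm, 36 mm thick, top at z = 415 mm. It stands on four square legs, each 34×34 mm in cross-section, from z = 0 to the seat underside, each flush with a corner of the seat.

B is a spool: two coaxial disc flanges of radius 146 mm and thickness 8 mm, joined by a core cylinder of radius 79 mm and height 202 mm. The lower flange rests on z = 0 and the three cylinders share a vertical axis.

The spool is on top of the stool.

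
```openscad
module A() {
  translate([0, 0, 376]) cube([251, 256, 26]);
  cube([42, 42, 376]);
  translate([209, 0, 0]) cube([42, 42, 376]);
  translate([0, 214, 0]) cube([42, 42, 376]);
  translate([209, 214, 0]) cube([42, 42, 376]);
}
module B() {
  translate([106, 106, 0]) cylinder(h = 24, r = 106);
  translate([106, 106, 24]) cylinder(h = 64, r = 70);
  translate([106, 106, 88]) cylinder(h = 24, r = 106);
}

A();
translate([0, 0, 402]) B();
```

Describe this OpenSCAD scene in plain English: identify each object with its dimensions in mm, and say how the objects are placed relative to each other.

A is a four-legged stool. The seat is 251×256 mm, 26 mm thick, top at z = 402 mm. It stands on four square legs, each 42×42 mm in cross-section, from z = 0 to the seat underside, each flush with a corner of the seat.

B is a spool: two coaxial disc flanges of radius 106 mm and thickness 24 mm, joined by a core cylinder of radius 70 mm and height 64 mm. The lower flange rests on z = 0 and the three cylinders share a vertical axis.

The spool is on top of the stool.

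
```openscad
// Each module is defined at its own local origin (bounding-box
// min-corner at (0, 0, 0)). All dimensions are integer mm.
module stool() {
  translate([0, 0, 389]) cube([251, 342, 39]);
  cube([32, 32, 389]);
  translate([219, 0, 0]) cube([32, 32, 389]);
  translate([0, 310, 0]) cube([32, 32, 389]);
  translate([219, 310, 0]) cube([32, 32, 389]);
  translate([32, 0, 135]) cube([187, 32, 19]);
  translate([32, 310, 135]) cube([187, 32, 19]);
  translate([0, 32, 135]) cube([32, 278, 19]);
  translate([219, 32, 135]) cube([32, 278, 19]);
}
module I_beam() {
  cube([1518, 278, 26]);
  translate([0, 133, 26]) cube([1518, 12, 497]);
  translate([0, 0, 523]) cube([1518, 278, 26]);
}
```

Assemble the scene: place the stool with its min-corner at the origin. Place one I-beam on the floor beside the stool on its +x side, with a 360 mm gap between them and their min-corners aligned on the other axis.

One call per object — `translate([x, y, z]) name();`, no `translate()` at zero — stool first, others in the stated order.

stool();
translate([611, 0, 0]) I_beam();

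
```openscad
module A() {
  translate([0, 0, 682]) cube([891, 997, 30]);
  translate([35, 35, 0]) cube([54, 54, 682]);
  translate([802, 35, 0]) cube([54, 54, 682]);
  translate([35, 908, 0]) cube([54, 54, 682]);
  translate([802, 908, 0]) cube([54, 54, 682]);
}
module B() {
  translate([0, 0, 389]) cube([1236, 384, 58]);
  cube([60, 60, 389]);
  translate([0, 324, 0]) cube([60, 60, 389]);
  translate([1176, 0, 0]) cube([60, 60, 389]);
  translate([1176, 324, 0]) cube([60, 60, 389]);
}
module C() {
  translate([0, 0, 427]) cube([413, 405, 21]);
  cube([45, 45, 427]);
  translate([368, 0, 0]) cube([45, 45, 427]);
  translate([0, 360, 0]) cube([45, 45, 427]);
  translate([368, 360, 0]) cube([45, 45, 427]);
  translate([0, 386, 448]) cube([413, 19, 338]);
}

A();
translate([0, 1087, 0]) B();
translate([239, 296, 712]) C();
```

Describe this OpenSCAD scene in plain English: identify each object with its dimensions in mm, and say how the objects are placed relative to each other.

A is a rectangular dining table. The top is 891×997×30 mm with its upper surface at z = 712 mm. It stands on four 54×54 mm square legs, each inset 35 mm from the nearest pair of top edges, running from the floor to the underside of the top.

B is a bench: a 1236×384 mm seat slab, 58 mm thick, top at z = 447 mm, on four 60×60 mm square legs flush with the seat corners and standing on z = 0.

C is a chair. The seat is a 413×405×21 mm slab with its top at z = 448 mm, on four 45×45 mm corner legs (flush with the seat edges, standing on z = 0). A flat backrest 19 mm thick, 338 mm tall, spans the full seat width and rises from the seat top along its +y edge, rear face flush with the rear of the seat.

The bench is on the floor beside the table on its +y side. The chair is on top of the table, centred.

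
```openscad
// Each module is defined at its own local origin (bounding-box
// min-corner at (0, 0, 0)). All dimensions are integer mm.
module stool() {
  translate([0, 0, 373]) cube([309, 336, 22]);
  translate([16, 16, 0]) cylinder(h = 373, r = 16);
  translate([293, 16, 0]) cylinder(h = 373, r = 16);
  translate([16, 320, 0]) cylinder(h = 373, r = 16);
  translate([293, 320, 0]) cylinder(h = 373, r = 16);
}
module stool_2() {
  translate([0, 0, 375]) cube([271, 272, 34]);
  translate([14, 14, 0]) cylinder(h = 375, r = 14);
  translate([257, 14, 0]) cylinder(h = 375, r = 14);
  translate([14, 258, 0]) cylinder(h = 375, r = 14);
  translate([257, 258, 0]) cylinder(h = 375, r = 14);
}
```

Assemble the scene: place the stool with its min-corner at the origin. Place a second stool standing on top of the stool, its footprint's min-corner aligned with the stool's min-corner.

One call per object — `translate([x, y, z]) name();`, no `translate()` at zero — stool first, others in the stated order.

stool();
translate([0, 0, 395]) stool_2();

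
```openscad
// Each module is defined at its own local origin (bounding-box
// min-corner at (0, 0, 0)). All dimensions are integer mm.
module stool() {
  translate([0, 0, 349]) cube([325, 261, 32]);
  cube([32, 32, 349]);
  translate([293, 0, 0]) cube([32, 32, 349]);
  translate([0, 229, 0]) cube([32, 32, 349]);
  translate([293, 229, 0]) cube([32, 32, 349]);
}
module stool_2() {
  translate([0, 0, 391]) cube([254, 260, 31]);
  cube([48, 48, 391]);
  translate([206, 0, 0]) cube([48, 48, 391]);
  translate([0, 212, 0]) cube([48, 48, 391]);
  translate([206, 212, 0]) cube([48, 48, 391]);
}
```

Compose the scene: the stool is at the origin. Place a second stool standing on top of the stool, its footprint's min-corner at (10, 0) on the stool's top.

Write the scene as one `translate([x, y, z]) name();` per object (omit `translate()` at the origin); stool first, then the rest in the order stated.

stool();
translate([10, 0, 381]) stool_2();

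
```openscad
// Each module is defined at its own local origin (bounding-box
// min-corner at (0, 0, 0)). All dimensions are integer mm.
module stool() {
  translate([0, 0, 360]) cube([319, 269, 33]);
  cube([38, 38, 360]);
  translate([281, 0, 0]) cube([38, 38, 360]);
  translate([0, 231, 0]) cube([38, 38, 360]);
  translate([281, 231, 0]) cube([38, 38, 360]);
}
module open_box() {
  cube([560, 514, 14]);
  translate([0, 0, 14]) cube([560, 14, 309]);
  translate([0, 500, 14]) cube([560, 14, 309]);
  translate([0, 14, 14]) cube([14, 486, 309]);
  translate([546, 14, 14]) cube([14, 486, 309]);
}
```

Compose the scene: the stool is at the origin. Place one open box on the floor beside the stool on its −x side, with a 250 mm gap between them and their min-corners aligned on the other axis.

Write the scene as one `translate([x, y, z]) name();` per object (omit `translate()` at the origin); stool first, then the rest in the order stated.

stool();
translate([-810, 0, 0]) open_box();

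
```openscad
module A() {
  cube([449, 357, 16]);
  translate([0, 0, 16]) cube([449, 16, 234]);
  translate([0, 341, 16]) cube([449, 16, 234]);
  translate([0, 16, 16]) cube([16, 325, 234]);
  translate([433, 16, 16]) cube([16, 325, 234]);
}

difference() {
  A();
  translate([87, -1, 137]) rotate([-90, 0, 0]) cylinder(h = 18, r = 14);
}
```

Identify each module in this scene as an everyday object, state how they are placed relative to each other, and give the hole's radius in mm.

A is an open box. The open box has a circular hole through its front wall. The hole's radius is 14 mm.

The subtracted cylinder has r = 14 mm.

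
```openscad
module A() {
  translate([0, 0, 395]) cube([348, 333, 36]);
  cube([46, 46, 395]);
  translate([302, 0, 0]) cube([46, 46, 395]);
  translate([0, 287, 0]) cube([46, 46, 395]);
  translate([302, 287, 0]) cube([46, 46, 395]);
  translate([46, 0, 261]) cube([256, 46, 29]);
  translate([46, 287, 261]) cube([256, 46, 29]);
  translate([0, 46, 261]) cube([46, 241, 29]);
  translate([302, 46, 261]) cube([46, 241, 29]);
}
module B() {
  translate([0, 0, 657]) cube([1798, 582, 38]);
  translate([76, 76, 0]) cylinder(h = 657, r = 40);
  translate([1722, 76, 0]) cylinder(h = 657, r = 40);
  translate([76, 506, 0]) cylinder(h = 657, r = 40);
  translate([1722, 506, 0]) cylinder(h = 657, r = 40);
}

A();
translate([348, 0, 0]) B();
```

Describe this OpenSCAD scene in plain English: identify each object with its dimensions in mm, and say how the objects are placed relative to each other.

A is a four-legged stool. The seat is a 348×333×36 mm slab whose top surface is at z = 431 mm; four square legs, each 46×46 mm in cross-section, run from the floor (z = 0) to the underside of the seat, each flush with a corner of the seat. Four stretchers, 46 mm wide and 29 mm tall, connect adjacent legs with their undersides at z = 261 mm, each running between the inner faces of the legs it joins and aligned with the legs' outer faces on the other axis.

B is a rectangular dining table. The top is 1798×582×38 mm with its upper surface at z = 695 mm. It stands on four round legs of 80 mm diameter, each leg's bounding box inset 36 mm from the nearest pair of top edges, running from the floor to the underside of the top.

The table is against the stool's +x side, with their −y faces flush.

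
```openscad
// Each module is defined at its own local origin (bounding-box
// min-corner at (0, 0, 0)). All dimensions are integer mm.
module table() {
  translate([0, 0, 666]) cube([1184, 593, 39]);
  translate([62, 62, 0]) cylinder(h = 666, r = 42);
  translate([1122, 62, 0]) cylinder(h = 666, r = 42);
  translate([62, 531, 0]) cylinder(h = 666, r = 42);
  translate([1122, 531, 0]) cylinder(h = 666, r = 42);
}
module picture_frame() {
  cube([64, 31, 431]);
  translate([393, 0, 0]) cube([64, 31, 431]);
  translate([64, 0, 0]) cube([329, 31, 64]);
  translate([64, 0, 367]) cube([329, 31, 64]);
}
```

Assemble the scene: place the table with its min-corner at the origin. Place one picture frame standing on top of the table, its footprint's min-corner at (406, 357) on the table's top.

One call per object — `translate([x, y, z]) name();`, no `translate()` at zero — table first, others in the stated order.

table();
translate([406, 357, 705]) picture_frame();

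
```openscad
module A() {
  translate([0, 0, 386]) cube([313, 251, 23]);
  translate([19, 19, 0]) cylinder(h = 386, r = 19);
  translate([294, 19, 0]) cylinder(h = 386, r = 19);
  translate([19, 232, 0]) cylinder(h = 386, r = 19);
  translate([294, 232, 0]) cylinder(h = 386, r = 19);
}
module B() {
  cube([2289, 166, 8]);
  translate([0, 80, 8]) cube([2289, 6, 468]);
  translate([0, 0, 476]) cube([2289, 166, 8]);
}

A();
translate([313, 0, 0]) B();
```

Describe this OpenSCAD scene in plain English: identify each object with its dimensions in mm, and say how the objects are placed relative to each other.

A is a four-legged stool. The seat is 313×251 mm, 23 mm thick, top at z = 409 mm. It stands on four round legs, each 38 mm in diameter, from z = 0 to the seat underside, each leg's axis is inset half a diameter from the nearest pair of seat edges (so the leg's bounding box is flush with the corner).

B is an I-beam lying along x, 2289 mm long. Overall section height 484 mm. Two flanges 166 mm wide (y) and 8 mm thick, one on the floor and one at the top; a web 6 mm thick runs between them, centred on the flange width.

The I-beam is against the stool's +x side, with their −y faces flush.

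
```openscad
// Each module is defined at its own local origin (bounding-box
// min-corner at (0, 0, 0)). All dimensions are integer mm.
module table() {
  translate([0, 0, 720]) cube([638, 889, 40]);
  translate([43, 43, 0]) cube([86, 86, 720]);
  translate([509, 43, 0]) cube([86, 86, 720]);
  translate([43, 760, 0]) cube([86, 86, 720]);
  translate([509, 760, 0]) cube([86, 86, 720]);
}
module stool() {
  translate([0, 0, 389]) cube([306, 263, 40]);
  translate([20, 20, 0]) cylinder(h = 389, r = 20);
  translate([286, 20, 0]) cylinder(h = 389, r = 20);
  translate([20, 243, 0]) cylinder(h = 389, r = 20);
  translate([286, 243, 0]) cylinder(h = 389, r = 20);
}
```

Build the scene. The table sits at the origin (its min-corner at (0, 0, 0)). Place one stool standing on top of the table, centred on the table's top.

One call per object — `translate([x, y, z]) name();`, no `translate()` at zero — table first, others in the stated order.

table();
translate([166, 313, 760]) stool();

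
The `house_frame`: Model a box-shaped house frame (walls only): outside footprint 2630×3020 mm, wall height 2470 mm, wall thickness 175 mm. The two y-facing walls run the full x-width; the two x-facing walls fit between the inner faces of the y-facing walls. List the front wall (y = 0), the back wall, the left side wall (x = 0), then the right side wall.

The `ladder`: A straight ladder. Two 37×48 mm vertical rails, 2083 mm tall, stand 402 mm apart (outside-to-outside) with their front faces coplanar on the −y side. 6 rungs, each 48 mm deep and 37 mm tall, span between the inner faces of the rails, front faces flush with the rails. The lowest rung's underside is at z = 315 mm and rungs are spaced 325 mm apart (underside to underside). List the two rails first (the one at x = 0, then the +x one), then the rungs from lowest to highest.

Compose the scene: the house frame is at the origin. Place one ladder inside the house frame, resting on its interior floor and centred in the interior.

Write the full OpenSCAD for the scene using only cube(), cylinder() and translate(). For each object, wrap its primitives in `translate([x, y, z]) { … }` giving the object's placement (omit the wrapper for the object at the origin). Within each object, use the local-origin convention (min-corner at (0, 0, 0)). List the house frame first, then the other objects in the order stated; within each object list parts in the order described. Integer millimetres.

cube([2630, 175, 2470]);
translate([0, 2845, 0]) cube([2630, 175, 2470]);
translate([0, 175, 0]) cube([175, 2670, 2470]);
translate([2455, 175, 0]) cube([175, 2670, 2470]);
translate([1114, 1486, 0]) {
  cube([37, 48, 2083]);
  translate([365, 0, 0]) cube([37, 48, 2083]);
  translate([37, 0, 315]) cube([328, 48, 37]);
  translate([37, 0, 640]) cube([328, 48, 37]);
  translate([37, 0, 965]) cube([328, 48, 37]);
  translate([37, 0, 1290]) cube([328, 48, 37]);
  translate([37, 0, 1615]) cube([328, 48, 37]);
  translate([37, 0, 1940]) cube([328, 48, 37]);
}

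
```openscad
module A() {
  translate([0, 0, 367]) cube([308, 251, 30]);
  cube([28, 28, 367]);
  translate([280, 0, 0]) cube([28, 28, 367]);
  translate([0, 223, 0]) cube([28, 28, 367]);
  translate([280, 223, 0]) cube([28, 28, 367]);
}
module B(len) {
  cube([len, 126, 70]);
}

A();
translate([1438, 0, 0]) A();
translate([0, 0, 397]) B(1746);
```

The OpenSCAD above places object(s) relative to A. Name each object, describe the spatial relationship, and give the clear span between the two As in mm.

Second stool starts at x = 1438; first ends at x = 308; clear span = 1438 − 308 = 1130 mm.

A is a stool. B is a beam. A beam spans the tops of two stools. The clear span between the two stools is 1130 mm.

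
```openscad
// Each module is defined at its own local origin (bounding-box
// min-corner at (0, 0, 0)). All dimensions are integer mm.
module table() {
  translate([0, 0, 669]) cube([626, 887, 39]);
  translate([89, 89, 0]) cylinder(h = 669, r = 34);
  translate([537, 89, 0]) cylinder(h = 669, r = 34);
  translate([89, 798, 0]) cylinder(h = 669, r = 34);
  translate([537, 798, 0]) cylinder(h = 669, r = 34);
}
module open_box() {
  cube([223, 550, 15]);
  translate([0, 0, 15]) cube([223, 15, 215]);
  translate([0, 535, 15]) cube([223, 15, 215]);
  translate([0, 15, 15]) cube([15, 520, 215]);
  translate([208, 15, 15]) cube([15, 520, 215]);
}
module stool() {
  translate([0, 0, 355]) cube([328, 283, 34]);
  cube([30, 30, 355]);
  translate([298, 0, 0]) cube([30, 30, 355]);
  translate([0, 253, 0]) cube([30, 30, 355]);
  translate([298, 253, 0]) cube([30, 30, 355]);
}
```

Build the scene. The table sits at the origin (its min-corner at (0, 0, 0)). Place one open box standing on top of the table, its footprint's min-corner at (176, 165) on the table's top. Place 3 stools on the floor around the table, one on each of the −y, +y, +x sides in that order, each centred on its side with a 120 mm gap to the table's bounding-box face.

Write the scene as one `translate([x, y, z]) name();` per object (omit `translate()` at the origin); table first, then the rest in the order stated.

table();
translate([176, 165, 708]) open_box();
translate([149, -403, 0]) stool();
translate([149, 1007, 0]) stool();
translate([746, 302, 0]) stool();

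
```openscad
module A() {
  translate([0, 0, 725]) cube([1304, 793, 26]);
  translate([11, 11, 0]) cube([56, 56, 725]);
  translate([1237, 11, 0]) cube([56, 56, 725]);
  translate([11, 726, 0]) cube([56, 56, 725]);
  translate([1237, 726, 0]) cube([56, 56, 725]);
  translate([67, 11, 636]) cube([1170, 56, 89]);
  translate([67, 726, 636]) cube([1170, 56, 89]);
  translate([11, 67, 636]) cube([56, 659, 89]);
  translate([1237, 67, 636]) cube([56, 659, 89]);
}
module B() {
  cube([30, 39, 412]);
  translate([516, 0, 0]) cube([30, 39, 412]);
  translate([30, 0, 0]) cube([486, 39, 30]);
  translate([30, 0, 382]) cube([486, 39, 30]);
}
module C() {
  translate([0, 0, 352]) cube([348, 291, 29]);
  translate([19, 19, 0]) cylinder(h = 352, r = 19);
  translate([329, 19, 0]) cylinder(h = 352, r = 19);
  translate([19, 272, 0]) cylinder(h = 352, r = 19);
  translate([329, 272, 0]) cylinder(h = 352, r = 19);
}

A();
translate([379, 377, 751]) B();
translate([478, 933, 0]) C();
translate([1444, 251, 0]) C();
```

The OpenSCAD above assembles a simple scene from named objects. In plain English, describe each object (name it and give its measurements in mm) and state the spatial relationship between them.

A is a rectangular dining table. The top is 1304×793×26 mm with its upper surface at z = 751 mm. It stands on four 56×56 mm square legs, each inset 11 mm from the nearest pair of top edges, running from the floor to the underside of the top. Four apron rails, 56 mm thick and 89 mm tall, run between adjacent legs with their top edges flush with the underside of the top and their outer faces flush with the legs' outer faces.

B is a picture frame with a 486×352 mm rectangular opening (x by z) and a uniform 30 mm border on every side. Frame depth is 39 mm along y. It is built from two vertical stiles running the full outside height and two horizontal rails spanning the gap between the stiles.

C is a four-legged stool. The seat is a 348×291×29 mm slab whose top surface is at z = 381 mm; four round legs, each 38 mm in diameter, run from the floor (z = 0) to the underside of the seat, each leg's axis is inset half a diameter from the nearest pair of seat edges (so the leg's bounding box is flush with the corner).

The picture frame is on top of the table, centred. Two stools sit around the table at the +y, +x sides.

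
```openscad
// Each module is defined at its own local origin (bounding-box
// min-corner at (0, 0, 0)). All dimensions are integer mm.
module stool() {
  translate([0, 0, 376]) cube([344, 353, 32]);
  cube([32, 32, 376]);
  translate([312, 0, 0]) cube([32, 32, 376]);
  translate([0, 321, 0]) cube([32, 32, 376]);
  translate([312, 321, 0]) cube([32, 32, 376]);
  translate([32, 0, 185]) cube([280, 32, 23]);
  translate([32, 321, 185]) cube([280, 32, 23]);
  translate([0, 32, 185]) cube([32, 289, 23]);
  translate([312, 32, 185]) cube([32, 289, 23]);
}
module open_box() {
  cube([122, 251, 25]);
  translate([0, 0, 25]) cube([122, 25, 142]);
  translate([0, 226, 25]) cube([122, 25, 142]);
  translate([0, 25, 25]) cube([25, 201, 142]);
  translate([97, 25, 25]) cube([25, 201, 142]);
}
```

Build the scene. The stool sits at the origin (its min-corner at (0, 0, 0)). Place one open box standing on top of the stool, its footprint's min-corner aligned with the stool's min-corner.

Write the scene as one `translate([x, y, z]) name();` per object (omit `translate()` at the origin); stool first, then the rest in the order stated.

stool();
translate([0, 0, 408]) open_box();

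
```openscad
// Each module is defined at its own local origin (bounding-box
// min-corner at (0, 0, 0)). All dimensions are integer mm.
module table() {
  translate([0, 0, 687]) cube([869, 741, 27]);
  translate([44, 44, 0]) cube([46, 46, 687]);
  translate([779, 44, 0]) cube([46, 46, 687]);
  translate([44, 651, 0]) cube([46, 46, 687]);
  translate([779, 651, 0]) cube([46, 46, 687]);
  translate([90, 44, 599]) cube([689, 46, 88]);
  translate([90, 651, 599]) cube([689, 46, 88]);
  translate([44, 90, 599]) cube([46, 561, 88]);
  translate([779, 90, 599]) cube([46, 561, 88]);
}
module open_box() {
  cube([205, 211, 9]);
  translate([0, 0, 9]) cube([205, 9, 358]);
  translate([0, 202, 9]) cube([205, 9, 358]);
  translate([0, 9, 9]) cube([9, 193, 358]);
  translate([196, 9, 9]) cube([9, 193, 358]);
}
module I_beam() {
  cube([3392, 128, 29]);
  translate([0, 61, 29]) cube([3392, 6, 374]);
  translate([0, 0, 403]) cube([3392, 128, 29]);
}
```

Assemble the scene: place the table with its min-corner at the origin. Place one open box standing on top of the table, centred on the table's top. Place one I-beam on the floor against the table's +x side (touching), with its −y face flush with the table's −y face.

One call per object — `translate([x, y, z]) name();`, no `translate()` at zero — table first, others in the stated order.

table();
translate([332, 265, 714]) open_box();
translate([869, 0, 0]) I_beam();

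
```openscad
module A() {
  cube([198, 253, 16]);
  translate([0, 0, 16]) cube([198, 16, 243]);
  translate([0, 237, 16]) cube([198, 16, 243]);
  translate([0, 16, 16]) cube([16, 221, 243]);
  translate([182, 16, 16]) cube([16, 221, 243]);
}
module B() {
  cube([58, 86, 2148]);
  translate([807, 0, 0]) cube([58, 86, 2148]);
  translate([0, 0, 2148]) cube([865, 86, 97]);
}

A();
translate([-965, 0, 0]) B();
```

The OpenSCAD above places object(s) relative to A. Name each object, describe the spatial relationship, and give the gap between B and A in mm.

The door frame's nearest face is 100 mm from the open box's −x face.

A is an open box. B is a door frame. The door frame is on the floor beside the open box on its −x side. The gap between the door frame and the open box is 100 mm.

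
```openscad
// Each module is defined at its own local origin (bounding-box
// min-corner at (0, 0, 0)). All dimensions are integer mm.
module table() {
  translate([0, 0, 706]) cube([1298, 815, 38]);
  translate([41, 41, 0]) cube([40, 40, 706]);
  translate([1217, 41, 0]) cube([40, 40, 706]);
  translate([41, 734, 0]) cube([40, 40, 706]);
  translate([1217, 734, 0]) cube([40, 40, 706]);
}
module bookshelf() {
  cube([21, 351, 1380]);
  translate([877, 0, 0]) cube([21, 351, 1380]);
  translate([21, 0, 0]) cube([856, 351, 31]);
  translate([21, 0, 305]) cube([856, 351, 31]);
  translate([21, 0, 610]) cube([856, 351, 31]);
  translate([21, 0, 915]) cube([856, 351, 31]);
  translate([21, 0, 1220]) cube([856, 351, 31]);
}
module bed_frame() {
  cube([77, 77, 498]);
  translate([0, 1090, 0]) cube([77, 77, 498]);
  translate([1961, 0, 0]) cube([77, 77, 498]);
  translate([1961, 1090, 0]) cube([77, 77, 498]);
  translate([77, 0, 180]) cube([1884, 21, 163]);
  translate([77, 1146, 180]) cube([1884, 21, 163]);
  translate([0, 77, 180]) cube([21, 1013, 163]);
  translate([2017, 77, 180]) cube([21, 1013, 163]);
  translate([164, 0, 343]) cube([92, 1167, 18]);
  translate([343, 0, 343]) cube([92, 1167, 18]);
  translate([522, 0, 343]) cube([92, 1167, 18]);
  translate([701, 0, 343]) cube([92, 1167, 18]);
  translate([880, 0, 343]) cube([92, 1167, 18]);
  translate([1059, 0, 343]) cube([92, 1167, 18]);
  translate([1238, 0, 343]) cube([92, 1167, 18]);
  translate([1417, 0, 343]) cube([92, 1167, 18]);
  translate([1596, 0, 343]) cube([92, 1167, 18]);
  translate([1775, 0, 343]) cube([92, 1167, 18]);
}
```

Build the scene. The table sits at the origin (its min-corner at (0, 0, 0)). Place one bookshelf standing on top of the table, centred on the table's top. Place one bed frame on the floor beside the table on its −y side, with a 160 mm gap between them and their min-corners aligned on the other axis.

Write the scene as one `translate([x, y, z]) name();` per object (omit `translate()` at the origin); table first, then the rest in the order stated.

table();
translate([200, 232, 744]) bookshelf();
translate([0, -1327, 0]) bed_frame();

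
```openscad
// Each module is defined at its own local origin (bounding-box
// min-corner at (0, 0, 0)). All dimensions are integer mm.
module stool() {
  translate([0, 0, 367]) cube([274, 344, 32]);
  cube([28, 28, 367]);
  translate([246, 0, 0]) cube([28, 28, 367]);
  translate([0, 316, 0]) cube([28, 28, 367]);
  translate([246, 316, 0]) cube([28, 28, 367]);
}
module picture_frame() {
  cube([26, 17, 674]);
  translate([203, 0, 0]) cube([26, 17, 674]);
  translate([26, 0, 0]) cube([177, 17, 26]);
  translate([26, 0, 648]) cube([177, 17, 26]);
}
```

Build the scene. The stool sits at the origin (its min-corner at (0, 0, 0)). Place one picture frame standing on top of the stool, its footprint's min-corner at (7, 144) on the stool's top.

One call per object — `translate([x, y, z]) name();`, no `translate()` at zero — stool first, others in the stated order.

stool();
translate([7, 144, 399]) picture_frame();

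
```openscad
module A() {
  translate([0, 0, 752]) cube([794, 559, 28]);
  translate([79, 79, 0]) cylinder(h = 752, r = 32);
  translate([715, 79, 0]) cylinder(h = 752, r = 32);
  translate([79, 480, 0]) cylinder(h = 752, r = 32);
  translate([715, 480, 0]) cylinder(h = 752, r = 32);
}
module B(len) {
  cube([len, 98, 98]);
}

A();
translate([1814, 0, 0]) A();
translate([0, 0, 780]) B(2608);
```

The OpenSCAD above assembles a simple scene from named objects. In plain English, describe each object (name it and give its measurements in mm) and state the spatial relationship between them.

A is a table with a 794×559 mm rectangular top, 28 mm thick, top surface at z = 780 mm, supported by four round legs of 64 mm diameter, each leg's bounding box inset 47 mm from the nearest pair of top edges, running from the floor.

B is a rectangular beam 2608 mm long (x), 98 mm deep (y), 98 mm thick (z).

The beam spans the tops of two tables placed 1020 mm apart, resting at z = 780 mm.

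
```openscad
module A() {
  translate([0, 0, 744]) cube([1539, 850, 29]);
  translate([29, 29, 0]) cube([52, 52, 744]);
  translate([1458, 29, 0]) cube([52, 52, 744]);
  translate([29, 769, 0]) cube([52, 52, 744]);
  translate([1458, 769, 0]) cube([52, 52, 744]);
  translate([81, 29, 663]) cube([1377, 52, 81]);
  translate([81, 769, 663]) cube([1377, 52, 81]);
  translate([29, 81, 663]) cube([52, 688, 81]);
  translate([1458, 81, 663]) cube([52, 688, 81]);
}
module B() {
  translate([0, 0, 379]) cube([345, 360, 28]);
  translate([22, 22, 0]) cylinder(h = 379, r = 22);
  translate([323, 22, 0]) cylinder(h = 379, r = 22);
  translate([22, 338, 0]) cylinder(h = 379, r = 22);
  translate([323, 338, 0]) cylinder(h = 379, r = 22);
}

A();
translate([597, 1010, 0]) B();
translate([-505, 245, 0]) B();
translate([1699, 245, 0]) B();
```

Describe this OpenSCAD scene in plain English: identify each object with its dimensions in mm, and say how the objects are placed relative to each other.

A is a table with a 1539×850 mm rectangular top, 29 mm thick, top surface at z = 773 mm, supported by four 52×52 mm square legs, each inset 29 mm from the nearest pair of top edges, running from the floor. Four apron rails, 52 mm thick and 81 mm tall, run between adjacent legs with their top edges flush with the underside of the top and their outer faces flush with the legs' outer faces.

B is a simple wooden stool: a rectangular seat 345 mm (x) by 360 mm (y), 28 mm thick, top face at z = 407 mm, on four round legs, each 44 mm in diameter. The legs rest on z = 0, each leg's axis is inset half a diameter from the nearest pair of seat edges (so the leg's bounding box is flush with the corner).

Three stools sit around the table at the +y, −x, +x sides.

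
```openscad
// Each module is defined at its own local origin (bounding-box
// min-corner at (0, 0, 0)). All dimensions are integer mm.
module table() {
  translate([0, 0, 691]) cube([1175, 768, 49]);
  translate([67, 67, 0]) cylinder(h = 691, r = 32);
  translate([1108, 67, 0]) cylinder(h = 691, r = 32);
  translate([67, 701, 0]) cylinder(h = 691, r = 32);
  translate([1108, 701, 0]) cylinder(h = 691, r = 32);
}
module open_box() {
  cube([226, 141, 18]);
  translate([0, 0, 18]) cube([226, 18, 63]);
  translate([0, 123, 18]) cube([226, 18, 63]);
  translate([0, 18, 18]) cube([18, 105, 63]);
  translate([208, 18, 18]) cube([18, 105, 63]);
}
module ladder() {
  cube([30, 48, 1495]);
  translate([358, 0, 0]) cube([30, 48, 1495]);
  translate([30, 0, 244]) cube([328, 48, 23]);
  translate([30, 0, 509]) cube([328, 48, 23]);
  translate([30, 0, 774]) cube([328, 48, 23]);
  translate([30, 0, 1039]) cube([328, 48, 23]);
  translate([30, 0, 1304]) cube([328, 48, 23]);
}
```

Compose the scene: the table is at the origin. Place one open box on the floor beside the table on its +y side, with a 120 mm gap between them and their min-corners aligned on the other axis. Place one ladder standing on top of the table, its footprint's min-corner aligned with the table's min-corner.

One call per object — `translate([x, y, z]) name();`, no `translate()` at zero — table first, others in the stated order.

table();
translate([0, 888, 0]) open_box();
translate([0, 0, 740]) ladder();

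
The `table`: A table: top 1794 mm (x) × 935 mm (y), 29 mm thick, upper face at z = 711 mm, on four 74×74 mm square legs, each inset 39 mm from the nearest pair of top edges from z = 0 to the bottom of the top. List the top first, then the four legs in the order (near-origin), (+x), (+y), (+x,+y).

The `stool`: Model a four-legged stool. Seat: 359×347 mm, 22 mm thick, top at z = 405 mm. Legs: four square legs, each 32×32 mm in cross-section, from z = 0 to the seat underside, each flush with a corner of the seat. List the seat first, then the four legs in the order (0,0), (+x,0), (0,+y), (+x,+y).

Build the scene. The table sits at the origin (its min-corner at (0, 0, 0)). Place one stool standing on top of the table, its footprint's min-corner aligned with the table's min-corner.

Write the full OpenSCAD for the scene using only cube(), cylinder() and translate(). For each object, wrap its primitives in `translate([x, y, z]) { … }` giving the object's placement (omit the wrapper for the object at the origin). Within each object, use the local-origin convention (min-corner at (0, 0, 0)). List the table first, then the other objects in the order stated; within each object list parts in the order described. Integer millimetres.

translate([0, 0, 682]) cube([1794, 935, 29]);
translate([39, 39, 0]) cube([74, 74, 682]);
translate([1681, 39, 0]) cube([74, 74, 682]);
translate([39, 822, 0]) cube([74, 74, 682]);
translate([1681, 822, 0]) cube([74, 74, 682]);
translate([0, 0, 711]) {
  translate([0, 0, 383]) cube([359, 347, 22]);
  cube([32, 32, 383]);
  translate([327, 0, 0]) cube([32, 32, 383]);
  translate([0, 315, 0]) cube([32, 32, 383]);
  translate([327, 315, 0]) cube([32, 32, 383]);
}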